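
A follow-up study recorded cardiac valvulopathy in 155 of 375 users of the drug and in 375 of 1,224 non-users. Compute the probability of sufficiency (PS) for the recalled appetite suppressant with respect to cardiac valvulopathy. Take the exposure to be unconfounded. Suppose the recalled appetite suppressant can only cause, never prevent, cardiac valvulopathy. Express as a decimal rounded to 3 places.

p₁ = P(outcome | exposed) = 155/375 = 0.41333
p₀ = P(outcome | unexposed) = 375/1224 = 0.30637
Under exogeneity and monotonicity, PS = (p₁ − p₀) / (1 − p₀).
PS = (0.41333 − 0.30637) / (1 − 0.30637) = 0.10696 / 0.69363 ≈ 0.1542

PS ≈ 0.154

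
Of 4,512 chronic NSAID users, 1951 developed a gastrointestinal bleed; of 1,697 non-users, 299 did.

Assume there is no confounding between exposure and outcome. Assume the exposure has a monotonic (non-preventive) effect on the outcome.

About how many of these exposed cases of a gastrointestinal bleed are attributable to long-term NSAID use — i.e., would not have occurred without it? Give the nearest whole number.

about 1156 cases

p₁ = P(outcome | exposed) = 1951/4512 = 0.4324
p₀ = P(outcome | unexposed) = 299/1697 = 0.17619
PN = (p₁ − p₀)/p₁ = (0.4324 − 0.17619) / 0.4324 ≈ 0.59252.
Attributable cases ≈ PN × (exposed cases) = 0.59252 × 1951 ≈ 1156.02.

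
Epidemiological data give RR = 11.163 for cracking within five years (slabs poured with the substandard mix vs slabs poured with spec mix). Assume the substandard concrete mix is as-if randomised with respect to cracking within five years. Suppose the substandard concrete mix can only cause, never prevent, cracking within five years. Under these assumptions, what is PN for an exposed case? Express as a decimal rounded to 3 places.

Under exogeneity and monotonicity, PN = (RR − 1) / RR = 1 − 1/RR.
PN = (11.163 − 1) / 11.163 = 10.16 / 11.163 ≈ 0.9104

PN ≈ 0.910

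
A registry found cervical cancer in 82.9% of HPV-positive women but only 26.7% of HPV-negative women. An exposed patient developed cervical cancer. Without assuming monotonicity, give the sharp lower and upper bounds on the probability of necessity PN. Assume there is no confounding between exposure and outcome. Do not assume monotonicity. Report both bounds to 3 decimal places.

0.678 ≤ PN ≤ 0.884

p₁ = 0.829, p₀ = 0.267.
Under exogeneity alone the bounds on PN are max{0,(p₁−p₀)/p₁} ≤ PN ≤ min{1,(1−p₀)/p₁}.
  lower = (p₁ − p₀)/p₁ = 0.562 / 0.829 ≈ 0.6779
  upper = min{1, (1 − p₀)/p₁} = 0.733 / 0.829 ≈ 0.8842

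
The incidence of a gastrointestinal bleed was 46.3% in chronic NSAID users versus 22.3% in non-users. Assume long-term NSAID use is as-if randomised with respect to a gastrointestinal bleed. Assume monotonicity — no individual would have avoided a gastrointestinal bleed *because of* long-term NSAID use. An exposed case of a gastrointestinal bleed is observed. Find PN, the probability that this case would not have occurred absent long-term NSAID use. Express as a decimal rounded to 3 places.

PN ≈ 0.518

p₁ = 0.463, p₀ = 0.223.
Under exogeneity and monotonicity, PN = (p₁ − p₀) / p₁.
PN = (0.463 − 0.223) / 0.463 = 0.24 / 0.463 ≈ 0.5184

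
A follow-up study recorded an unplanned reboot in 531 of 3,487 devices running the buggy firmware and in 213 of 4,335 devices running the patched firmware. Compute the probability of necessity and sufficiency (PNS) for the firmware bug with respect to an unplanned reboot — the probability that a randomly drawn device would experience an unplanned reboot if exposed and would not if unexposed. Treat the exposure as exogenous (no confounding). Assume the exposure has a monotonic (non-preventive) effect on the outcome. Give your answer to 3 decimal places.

PNS ≈ 0.103

p₁ = P(outcome | exposed) = 531/3487 = 0.15228
p₀ = P(outcome | unexposed) = 213/4335 = 0.049135
Under exogeneity and monotonicity, PNS = p₁ − p₀.
PNS = 0.15228 − 0.049135 = 0.10314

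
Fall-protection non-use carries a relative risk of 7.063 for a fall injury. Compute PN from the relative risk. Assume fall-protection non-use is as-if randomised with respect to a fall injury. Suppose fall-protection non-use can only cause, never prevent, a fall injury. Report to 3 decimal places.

Under exogeneity and monotonicity, PN = (RR − 1) / RR = 1 − 1/RR.
PN = (7.063 − 1) / 7.063 = 6.063 / 7.063 ≈ 0.8584

PN ≈ 0.858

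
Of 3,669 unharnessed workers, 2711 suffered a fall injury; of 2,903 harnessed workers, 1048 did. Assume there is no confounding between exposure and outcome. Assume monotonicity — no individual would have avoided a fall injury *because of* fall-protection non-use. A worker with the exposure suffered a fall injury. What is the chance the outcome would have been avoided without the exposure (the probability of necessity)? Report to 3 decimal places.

PN ≈ 0.511

p₁ = P(outcome | exposed) = 2711/3669 = 0.73889
p₀ = P(outcome | unexposed) = 1048/2903 = 0.36101
Under exogeneity and monotonicity, PN = (p₁ − p₀) / p₁.
PN = (0.73889 − 0.36101) / 0.73889 = 0.37789 / 0.73889 ≈ 0.5114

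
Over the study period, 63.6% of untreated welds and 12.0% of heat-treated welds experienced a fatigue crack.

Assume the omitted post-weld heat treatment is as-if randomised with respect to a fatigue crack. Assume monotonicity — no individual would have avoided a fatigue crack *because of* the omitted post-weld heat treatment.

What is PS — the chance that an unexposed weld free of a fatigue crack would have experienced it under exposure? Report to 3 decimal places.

PS ≈ 0.586

p₁ = 0.636, p₀ = 0.12.
Under exogeneity and monotonicity, PS = (p₁ − p₀) / (1 − p₀).
PS = (0.636 − 0.12) / (1 − 0.12) = 0.516 / 0.88 ≈ 0.5864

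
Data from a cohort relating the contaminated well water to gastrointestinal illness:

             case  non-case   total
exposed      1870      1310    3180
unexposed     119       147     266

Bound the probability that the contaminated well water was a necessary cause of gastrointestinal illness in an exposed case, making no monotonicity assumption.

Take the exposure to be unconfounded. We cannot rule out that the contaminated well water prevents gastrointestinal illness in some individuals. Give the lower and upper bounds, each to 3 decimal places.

0.239 ≤ PN ≤ 0.940

p₁ = P(outcome | exposed) = 1870/3180 = 0.58805
p₀ = P(outcome | unexposed) = 119/266 = 0.44737
Under exogeneity alone the bounds on PN are max{0,(p₁−p₀)/p₁} ≤ PN ≤ min{1,(1−p₀)/p₁}.
  lower = (p₁ − p₀)/p₁ = 0.14068 / 0.58805 ≈ 0.2392
  upper = min{1, (1 − p₀)/p₁} = 0.55263 / 0.58805 ≈ 0.9398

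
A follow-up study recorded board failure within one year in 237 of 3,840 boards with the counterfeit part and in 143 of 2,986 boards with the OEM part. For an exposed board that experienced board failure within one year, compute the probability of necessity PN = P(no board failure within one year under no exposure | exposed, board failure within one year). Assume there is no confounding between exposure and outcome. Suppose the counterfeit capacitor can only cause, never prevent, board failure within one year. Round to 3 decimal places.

PN ≈ 0.224

p₁ = P(outcome | exposed) = 237/3840 = 0.061719
p₀ = P(outcome | unexposed) = 143/2986 = 0.04789
Under exogeneity and monotonicity, PN = (p₁ − p₀) / p₁.
PN = (0.061719 − 0.04789) / 0.061719 = 0.013829 / 0.061719 ≈ 0.2241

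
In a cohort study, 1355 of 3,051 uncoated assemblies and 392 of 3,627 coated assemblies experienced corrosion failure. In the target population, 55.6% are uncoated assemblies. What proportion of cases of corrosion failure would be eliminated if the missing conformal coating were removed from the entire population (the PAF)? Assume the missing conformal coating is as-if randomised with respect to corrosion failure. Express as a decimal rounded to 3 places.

PAF ≈ 0.634

p₁ = P(outcome | exposed) = 1355/3051 = 0.44412
p₀ = P(outcome | unexposed) = 392/3627 = 0.10808
Overall risk P(Y=1) = π·p₁ + (1−π)·p₀ = 0.556×0.44412 + 0.444×0.10808 = 0.29492.
Under exogeneity, PAF = [P(Y=1) − p₀] / P(Y=1).
PAF = (0.29492 − 0.10808) / 0.29492 ≈ 0.6335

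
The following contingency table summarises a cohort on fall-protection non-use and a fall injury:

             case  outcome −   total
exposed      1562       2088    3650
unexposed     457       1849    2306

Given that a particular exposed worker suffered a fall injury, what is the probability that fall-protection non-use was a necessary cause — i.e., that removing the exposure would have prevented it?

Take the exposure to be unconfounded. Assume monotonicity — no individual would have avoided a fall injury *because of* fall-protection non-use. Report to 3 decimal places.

PN ≈ 0.537

p₁ = P(outcome | exposed) = 1562/3650 = 0.42795
p₀ = P(outcome | unexposed) = 457/2306 = 0.19818
Under exogeneity and monotonicity, PN = (p₁ − p₀)/p₁.
PN = (0.42795 − 0.19818) / 0.42795 ≈ 0.5369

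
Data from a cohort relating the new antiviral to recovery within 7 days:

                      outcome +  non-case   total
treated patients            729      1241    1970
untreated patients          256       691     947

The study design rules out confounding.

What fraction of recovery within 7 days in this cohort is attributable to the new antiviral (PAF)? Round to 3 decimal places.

PAF ≈ 0.199

p₁ = P(outcome | exposed) = 729/1970 = 0.37005
p₀ = P(outcome | unexposed) = 256/947 = 0.27033
Exposure prevalence π = 1970/2917 = 0.67535; overall risk P(Y=1) = 0.33768.
Under exogeneity, PAF = [P(Y=1) − p₀]/P(Y=1).
PAF = (0.33768 − 0.27033) / 0.33768 ≈ 0.1994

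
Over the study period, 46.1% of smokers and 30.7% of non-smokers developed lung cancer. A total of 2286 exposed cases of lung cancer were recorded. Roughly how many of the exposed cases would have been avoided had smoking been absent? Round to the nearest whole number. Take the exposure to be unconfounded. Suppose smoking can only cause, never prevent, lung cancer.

about 764 cases

p₁ = 0.461, p₀ = 0.307.
PN = (p₁ − p₀)/p₁ = (0.461 − 0.307) / 0.461 ≈ 0.33406.
Attributable cases ≈ PN × (exposed cases) = 0.33406 × 2286 ≈ 763.65.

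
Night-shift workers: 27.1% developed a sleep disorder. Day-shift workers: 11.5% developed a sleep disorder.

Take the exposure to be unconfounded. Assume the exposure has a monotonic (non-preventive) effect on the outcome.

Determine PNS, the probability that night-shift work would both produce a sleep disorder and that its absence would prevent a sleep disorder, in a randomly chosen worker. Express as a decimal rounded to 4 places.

p₁ = 0.271, p₀ = 0.115.
Under exogeneity and monotonicity, PNS = p₁ − p₀.
PNS = 0.271 − 0.115 = 0.156

PNS ≈ 0.1560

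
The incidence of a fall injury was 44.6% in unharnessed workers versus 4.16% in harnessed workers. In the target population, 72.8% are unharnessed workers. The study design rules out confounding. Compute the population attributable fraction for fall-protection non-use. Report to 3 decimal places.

p₁ = 0.446, p₀ = 0.0416.
Overall risk P(Y=1) = π·p₁ + (1−π)·p₀ = 0.728×0.446 + 0.272×0.0416 = 0.336.
Under exogeneity, PAF = [P(Y=1) − p₀] / P(Y=1).
PAF = (0.336 − 0.0416) / 0.336 ≈ 0.8762

PAF ≈ 0.876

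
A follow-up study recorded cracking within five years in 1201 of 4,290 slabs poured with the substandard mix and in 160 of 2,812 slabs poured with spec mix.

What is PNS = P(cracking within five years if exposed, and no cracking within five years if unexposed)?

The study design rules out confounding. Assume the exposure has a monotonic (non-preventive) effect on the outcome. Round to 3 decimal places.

p₁ = P(outcome | exposed) = 1201/4290 = 0.27995
p₀ = P(outcome | unexposed) = 160/2812 = 0.056899
Under exogeneity and monotonicity, PNS = p₁ − p₀.
PNS = 0.27995 − 0.056899 = 0.22305

PNS ≈ 0.223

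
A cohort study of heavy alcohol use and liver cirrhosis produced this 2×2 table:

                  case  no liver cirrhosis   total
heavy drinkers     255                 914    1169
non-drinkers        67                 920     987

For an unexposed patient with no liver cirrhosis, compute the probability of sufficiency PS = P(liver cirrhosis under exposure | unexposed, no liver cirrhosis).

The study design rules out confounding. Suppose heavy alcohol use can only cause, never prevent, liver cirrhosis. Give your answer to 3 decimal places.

p₁ = P(outcome | exposed) = 255/1169 = 0.21814
p₀ = P(outcome | unexposed) = 67/987 = 0.067882
Under exogeneity and monotonicity, PS = (p₁ − p₀)/(1 − p₀).
PS = (0.21814 − 0.067882) / 0.93212 ≈ 0.1612

PS ≈ 0.161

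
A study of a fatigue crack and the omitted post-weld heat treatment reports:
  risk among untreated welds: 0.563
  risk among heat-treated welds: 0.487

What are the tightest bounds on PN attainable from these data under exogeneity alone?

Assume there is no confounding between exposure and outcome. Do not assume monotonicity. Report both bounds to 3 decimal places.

0.135 ≤ PN ≤ 0.911

Let p₁ = 0.563, p₀ = 0.487.
Under exogeneity alone the bounds on PN are max{0,(p₁−p₀)/p₁} ≤ PN ≤ min{1,(1−p₀)/p₁}.
  lower = (p₁ − p₀)/p₁ = 0.076 / 0.563 ≈ 0.1350
  upper = min{1, (1 − p₀)/p₁} = 0.513 / 0.563 ≈ 0.9112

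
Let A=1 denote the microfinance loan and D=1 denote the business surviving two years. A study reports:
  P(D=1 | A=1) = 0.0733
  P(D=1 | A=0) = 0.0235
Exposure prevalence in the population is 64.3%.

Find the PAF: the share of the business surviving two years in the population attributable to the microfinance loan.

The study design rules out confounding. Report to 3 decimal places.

Let p₁ = 0.0733, p₀ = 0.0235.
Overall risk P(Y=1) = π·p₁ + (1−π)·p₀ = 0.643×0.0733 + 0.357×0.0235 = 0.055521.
Under exogeneity, PAF = [P(Y=1) − p₀] / P(Y=1).
PAF = (0.055521 − 0.0235) / 0.055521 ≈ 0.5767

PAF ≈ 0.577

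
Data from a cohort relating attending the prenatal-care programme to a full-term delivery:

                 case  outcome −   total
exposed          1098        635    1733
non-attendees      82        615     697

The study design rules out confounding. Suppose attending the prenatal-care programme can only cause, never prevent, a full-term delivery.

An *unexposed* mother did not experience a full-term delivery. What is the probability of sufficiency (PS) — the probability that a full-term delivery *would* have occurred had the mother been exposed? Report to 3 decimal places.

PS ≈ 0.585

p₁ = P(outcome | exposed) = 1098/1733 = 0.63358
p₀ = P(outcome | unexposed) = 82/697 = 0.11765
Under exogeneity and monotonicity, PS = (p₁ − p₀) / (1 − p₀).
PS = (0.63358 − 0.11765) / (1 − 0.11765) = 0.51594 / 0.88235 ≈ 0.5847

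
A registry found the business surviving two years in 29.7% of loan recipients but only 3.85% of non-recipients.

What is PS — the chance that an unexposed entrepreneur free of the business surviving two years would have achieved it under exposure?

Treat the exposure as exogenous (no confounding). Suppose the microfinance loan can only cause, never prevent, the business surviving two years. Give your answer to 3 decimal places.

PS ≈ 0.269

p₁ = 0.297, p₀ = 0.0385.
Under exogeneity and monotonicity, PS = (p₁ − p₀) / (1 − p₀).
PS = (0.297 − 0.0385) / (1 − 0.0385) = 0.2585 / 0.9615 ≈ 0.2689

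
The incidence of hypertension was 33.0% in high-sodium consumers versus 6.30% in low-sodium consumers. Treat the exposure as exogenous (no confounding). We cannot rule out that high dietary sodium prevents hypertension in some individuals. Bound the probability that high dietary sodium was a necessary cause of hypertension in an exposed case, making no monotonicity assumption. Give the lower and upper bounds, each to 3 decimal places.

p₁ = 0.33, p₀ = 0.063.
Under exogeneity alone the bounds on PN are max{0,(p₁−p₀)/p₁} ≤ PN ≤ min{1,(1−p₀)/p₁}.
  lower = (p₁ − p₀)/p₁ = 0.267 / 0.33 ≈ 0.8091
  upper = min{1, (1 − p₀)/p₁} = 0.937 / 0.33 ≈ 2.8394 → capped at 1

0.809 ≤ PN ≤ 1.000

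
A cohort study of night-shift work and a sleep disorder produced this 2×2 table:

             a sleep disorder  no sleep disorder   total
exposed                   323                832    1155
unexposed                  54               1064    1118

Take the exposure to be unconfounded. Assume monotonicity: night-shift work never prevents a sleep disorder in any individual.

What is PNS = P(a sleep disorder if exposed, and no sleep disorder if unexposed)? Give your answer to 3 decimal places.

PNS ≈ 0.231

p₁ = P(outcome | exposed) = 323/1155 = 0.27965
p₀ = P(outcome | unexposed) = 54/1118 = 0.048301
Under exogeneity and monotonicity, PNS = p₁ − p₀.
PNS = 0.27965 − 0.048301 = 0.23135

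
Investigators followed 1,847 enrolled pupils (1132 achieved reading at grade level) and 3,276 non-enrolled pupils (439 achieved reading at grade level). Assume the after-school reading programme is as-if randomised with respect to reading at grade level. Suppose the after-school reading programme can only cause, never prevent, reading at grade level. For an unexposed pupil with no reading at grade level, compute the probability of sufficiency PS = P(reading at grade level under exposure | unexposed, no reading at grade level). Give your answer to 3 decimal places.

PS ≈ 0.553

p₁ = P(outcome | exposed) = 1132/1847 = 0.61289
p₀ = P(outcome | unexposed) = 439/3276 = 0.134
Under exogeneity and monotonicity, PS = (p₁ − p₀) / (1 − p₀).
PS = (0.61289 − 0.134) / (1 − 0.134) = 0.47888 / 0.866 ≈ 0.5530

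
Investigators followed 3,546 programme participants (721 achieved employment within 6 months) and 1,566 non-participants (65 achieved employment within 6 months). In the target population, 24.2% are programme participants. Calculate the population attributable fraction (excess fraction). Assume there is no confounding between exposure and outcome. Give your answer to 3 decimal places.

PAF ≈ 0.485

p₁ = P(outcome | exposed) = 721/3546 = 0.20333
p₀ = P(outcome | unexposed) = 65/1566 = 0.041507
Overall risk P(Y=1) = π·p₁ + (1−π)·p₀ = 0.242×0.20333 + 0.758×0.041507 = 0.080668.
Under exogeneity, PAF = [P(Y=1) − p₀] / P(Y=1).
PAF = (0.080668 − 0.041507) / 0.080668 ≈ 0.4855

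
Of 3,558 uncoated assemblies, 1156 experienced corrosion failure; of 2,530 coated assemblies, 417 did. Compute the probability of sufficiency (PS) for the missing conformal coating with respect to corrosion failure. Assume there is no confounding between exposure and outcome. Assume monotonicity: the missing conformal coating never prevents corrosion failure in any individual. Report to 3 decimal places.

p₁ = P(outcome | exposed) = 1156/3558 = 0.3249
p₀ = P(outcome | unexposed) = 417/2530 = 0.16482
Under exogeneity and monotonicity, PS = (p₁ − p₀) / (1 − p₀).
PS = (0.3249 − 0.16482) / (1 − 0.16482) = 0.16008 / 0.83518 ≈ 0.1917

PS ≈ 0.192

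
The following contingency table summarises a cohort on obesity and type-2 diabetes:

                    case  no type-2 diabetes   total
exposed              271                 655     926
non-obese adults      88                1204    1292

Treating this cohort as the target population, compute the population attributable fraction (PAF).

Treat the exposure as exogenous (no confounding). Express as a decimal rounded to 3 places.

p₁ = P(outcome | exposed) = 271/926 = 0.29266
p₀ = P(outcome | unexposed) = 88/1292 = 0.068111
Exposure prevalence π = 926/2218 = 0.41749; overall risk P(Y=1) = 0.16186.
Under exogeneity, PAF = [P(Y=1) − p₀]/P(Y=1).
PAF = (0.16186 − 0.068111) / 0.16186 ≈ 0.5792

PAF ≈ 0.579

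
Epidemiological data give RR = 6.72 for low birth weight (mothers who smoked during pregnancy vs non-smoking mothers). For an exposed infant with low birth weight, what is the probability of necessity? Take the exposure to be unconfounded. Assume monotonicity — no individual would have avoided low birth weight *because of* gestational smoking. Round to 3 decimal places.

PN ≈ 0.851

Under exogeneity and monotonicity, PN = (RR − 1) / RR = 1 − 1/RR.
PN = (6.72 − 1) / 6.72 = 5.72 / 6.72 ≈ 0.8512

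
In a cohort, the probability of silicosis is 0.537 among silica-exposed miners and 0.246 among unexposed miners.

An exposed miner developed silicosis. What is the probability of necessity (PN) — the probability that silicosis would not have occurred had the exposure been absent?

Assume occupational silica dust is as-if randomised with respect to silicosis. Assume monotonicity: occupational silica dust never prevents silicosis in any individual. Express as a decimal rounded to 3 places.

PN ≈ 0.542

Let p₁ = 0.537, p₀ = 0.246.
Under exogeneity and monotonicity, PN = (p₁ − p₀) / p₁.
PN = (0.537 − 0.246) / 0.537 = 0.291 / 0.537 ≈ 0.5419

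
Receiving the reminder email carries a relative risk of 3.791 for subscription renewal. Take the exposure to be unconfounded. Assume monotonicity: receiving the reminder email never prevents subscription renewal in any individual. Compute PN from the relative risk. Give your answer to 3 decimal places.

PN ≈ 0.736

Under exogeneity and monotonicity, PN = (RR − 1) / RR = 1 − 1/RR.
PN = (3.791 − 1) / 3.791 = 2.791 / 3.791 ≈ 0.7362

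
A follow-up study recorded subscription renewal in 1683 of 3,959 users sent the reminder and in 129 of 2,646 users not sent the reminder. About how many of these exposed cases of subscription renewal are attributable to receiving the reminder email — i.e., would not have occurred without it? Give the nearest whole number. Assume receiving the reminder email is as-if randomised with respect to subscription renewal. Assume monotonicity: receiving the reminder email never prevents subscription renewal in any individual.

p₁ = P(outcome | exposed) = 1683/3959 = 0.42511
p₀ = P(outcome | unexposed) = 129/2646 = 0.048753
PN = (p₁ − p₀)/p₁ = (0.42511 − 0.048753) / 0.42511 ≈ 0.88532.
Attributable cases ≈ PN × (exposed cases) = 0.88532 × 1683 ≈ 1489.99.

about 1490 cases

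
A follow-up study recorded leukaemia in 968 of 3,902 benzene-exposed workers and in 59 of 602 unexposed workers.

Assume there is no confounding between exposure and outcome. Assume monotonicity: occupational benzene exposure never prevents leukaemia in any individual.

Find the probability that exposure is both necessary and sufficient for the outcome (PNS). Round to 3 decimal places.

PNS ≈ 0.150

p₁ = P(outcome | exposed) = 968/3902 = 0.24808
p₀ = P(outcome | unexposed) = 59/602 = 0.098007
Under exogeneity and monotonicity, PNS = p₁ − p₀.
PNS = 0.24808 − 0.098007 = 0.15007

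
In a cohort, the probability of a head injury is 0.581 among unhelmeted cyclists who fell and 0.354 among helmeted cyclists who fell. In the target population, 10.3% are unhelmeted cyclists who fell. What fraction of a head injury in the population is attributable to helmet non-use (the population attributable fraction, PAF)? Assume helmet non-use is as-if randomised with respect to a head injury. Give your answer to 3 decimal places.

PAF ≈ 0.062

Let p₁ = 0.581, p₀ = 0.354.
Overall risk P(Y=1) = π·p₁ + (1−π)·p₀ = 0.103×0.581 + 0.897×0.354 = 0.37738.
Under exogeneity, PAF = [P(Y=1) − p₀] / P(Y=1).
PAF = (0.37738 − 0.354) / 0.37738 ≈ 0.0620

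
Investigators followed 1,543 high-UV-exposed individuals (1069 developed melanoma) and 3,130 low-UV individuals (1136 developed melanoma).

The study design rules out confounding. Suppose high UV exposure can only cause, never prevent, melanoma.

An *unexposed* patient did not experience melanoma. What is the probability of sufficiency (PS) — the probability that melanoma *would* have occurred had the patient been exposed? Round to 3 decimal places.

p₁ = P(outcome | exposed) = 1069/1543 = 0.69281
p₀ = P(outcome | unexposed) = 1136/3130 = 0.36294
Under exogeneity and monotonicity, PS = (p₁ − p₀) / (1 − p₀).
PS = (0.69281 − 0.36294) / (1 − 0.36294) = 0.32987 / 0.63706 ≈ 0.5178

PS ≈ 0.518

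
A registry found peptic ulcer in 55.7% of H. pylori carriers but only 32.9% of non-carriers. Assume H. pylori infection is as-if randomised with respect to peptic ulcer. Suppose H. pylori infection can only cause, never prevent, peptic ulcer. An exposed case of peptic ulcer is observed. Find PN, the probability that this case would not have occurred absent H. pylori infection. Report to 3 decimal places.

PN ≈ 0.409

p₁ = 0.557, p₀ = 0.329.
Under exogeneity and monotonicity, PN = (p₁ − p₀) / p₁.
PN = (0.557 − 0.329) / 0.557 = 0.228 / 0.557 ≈ 0.4093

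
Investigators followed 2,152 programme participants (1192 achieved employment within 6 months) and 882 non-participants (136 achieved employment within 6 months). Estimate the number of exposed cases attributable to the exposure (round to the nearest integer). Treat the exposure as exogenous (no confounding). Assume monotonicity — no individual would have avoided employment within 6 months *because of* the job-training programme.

about 860 cases

p₁ = P(outcome | exposed) = 1192/2152 = 0.5539
p₀ = P(outcome | unexposed) = 136/882 = 0.1542
PN = (p₁ − p₀)/p₁ = (0.5539 − 0.1542) / 0.5539 ≈ 0.72162.
Attributable cases ≈ PN × (exposed cases) = 0.72162 × 1192 ≈ 860.17.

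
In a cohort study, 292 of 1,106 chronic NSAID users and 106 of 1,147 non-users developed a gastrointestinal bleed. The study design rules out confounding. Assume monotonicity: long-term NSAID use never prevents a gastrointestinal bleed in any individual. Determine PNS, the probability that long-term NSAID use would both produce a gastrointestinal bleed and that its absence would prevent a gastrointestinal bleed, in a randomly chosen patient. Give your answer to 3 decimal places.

PNS ≈ 0.172

p₁ = P(outcome | exposed) = 292/1106 = 0.26401
p₀ = P(outcome | unexposed) = 106/1147 = 0.092415
Under exogeneity and monotonicity, PNS = p₁ − p₀.
PNS = 0.26401 − 0.092415 = 0.1716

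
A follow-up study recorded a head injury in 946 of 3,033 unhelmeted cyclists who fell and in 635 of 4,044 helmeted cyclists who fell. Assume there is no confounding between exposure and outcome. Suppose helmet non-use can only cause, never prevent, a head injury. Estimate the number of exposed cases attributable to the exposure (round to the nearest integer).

p₁ = P(outcome | exposed) = 946/3033 = 0.3119
p₀ = P(outcome | unexposed) = 635/4044 = 0.15702
PN = (p₁ − p₀)/p₁ = (0.3119 − 0.15702) / 0.3119 ≈ 0.49656.
Attributable cases ≈ PN × (exposed cases) = 0.49656 × 946 ≈ 469.75.

about 470 cases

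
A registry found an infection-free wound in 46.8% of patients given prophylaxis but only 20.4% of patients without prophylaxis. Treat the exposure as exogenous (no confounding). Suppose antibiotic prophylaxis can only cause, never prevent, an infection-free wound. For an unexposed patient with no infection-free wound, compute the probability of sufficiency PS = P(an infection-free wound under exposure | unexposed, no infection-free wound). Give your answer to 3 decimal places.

p₁ = 0.468, p₀ = 0.204.
Under exogeneity and monotonicity, PS = (p₁ − p₀) / (1 − p₀).
PS = (0.468 − 0.204) / (1 − 0.204) = 0.264 / 0.796 ≈ 0.3317

PS ≈ 0.332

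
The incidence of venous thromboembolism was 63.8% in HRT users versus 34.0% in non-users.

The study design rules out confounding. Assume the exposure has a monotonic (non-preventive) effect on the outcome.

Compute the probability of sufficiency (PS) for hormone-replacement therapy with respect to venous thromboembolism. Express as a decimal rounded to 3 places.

p₁ = 0.638, p₀ = 0.34.
Under exogeneity and monotonicity, PS = (p₁ − p₀) / (1 − p₀).
PS = (0.638 − 0.34) / (1 − 0.34) = 0.298 / 0.66 ≈ 0.4515

PS ≈ 0.452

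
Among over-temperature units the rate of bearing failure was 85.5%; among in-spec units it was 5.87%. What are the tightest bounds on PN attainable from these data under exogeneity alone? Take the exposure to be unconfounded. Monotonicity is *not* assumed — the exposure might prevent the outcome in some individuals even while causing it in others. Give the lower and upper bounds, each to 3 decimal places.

p₁ = 0.855, p₀ = 0.0587.
Under exogeneity alone the bounds on PN are max{0,(p₁−p₀)/p₁} ≤ PN ≤ min{1,(1−p₀)/p₁}.
  lower = (p₁ − p₀)/p₁ = 0.7963 / 0.855 ≈ 0.9313
  upper = min{1, (1 − p₀)/p₁} = 0.9413 / 0.855 ≈ 1.1009 → capped at 1

0.931 ≤ PN ≤ 1.000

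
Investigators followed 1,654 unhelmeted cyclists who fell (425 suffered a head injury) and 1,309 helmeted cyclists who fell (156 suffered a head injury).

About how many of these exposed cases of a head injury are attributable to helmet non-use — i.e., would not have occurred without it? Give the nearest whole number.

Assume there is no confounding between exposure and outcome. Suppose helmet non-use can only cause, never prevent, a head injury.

about 228 cases

p₁ = P(outcome | exposed) = 425/1654 = 0.25695
p₀ = P(outcome | unexposed) = 156/1309 = 0.11917
PN = (p₁ − p₀)/p₁ = (0.25695 − 0.11917) / 0.25695 ≈ 0.53620.
Attributable cases ≈ PN × (exposed cases) = 0.53620 × 425 ≈ 227.88.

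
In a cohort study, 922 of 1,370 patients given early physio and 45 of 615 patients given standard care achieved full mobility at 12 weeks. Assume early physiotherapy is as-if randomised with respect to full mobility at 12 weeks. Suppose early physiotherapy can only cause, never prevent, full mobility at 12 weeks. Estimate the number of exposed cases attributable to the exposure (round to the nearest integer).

p₁ = P(outcome | exposed) = 922/1370 = 0.67299
p₀ = P(outcome | unexposed) = 45/615 = 0.073171
PN = (p₁ − p₀)/p₁ = (0.67299 − 0.073171) / 0.67299 ≈ 0.89128.
Attributable cases ≈ PN × (exposed cases) = 0.89128 × 922 ≈ 821.76.

about 822 cases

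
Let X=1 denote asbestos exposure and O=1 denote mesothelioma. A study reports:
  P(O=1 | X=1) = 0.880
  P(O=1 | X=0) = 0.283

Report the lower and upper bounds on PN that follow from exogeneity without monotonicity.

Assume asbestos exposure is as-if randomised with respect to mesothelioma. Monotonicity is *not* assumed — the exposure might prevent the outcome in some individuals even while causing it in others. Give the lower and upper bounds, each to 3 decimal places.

Let p₁ = 0.88, p₀ = 0.283.
Under exogeneity alone the bounds on PN are max{0,(p₁−p₀)/p₁} ≤ PN ≤ min{1,(1−p₀)/p₁}.
  lower = (p₁ − p₀)/p₁ = 0.597 / 0.88 ≈ 0.6784
  upper = min{1, (1 − p₀)/p₁} = 0.717 / 0.88 ≈ 0.8148

0.678 ≤ PN ≤ 0.815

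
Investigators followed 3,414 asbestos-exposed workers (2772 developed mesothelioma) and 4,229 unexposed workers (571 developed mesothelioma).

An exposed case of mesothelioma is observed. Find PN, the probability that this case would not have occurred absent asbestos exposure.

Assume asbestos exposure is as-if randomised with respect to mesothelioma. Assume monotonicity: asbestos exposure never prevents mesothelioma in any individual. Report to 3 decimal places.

PN ≈ 0.834

p₁ = P(outcome | exposed) = 2772/3414 = 0.81195
p₀ = P(outcome | unexposed) = 571/4229 = 0.13502
Under exogeneity and monotonicity, PN = (p₁ − p₀) / p₁.
PN = (0.81195 − 0.13502) / 0.81195 = 0.67693 / 0.81195 ≈ 0.8337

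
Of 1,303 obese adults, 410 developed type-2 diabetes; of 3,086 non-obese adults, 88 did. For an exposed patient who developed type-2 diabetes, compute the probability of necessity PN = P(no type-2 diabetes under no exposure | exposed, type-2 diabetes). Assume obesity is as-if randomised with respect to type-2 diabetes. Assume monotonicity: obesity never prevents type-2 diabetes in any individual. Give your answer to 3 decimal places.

p₁ = P(outcome | exposed) = 410/1303 = 0.31466
p₀ = P(outcome | unexposed) = 88/3086 = 0.028516
Under exogeneity and monotonicity, PN = (p₁ − p₀) / p₁.
PN = (0.31466 − 0.028516) / 0.31466 = 0.28614 / 0.31466 ≈ 0.9094

PN ≈ 0.909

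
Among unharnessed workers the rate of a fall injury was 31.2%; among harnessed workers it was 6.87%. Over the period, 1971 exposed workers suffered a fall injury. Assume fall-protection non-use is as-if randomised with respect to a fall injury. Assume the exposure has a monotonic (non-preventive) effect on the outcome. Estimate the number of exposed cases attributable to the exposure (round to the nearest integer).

p₁ = 0.312, p₀ = 0.0687.
PN = (p₁ − p₀)/p₁ = (0.312 − 0.0687) / 0.312 ≈ 0.77981.
Attributable cases ≈ PN × (exposed cases) = 0.77981 × 1971 ≈ 1537.00.

about 1537 cases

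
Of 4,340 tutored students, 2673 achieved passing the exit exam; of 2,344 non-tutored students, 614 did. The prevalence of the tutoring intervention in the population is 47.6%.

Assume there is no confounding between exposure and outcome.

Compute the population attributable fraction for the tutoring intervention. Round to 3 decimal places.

p₁ = P(outcome | exposed) = 2673/4340 = 0.6159
p₀ = P(outcome | unexposed) = 614/2344 = 0.26195
Overall risk P(Y=1) = π·p₁ + (1−π)·p₀ = 0.476×0.6159 + 0.524×0.26195 = 0.43043.
Under exogeneity, PAF = [P(Y=1) − p₀] / P(Y=1).
PAF = (0.43043 − 0.26195) / 0.43043 ≈ 0.3914

PAF ≈ 0.391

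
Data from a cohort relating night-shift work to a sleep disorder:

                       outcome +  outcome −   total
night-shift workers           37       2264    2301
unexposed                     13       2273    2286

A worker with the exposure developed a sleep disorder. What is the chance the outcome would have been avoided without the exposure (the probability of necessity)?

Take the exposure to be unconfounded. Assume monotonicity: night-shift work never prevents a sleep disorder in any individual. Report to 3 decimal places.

p₁ = P(outcome | exposed) = 37/2301 = 0.01608
p₀ = P(outcome | unexposed) = 13/2286 = 0.0056868
Under exogeneity and monotonicity, PN = (p₁ − p₀)/p₁.
PN = (0.01608 − 0.0056868) / 0.01608 ≈ 0.6463

PN ≈ 0.646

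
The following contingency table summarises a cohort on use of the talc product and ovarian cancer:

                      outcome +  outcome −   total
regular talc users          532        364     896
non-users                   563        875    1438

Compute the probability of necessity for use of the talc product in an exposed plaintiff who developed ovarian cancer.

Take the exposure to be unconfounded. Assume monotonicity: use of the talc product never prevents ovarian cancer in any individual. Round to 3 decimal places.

p₁ = P(outcome | exposed) = 532/896 = 0.59375
p₀ = P(outcome | unexposed) = 563/1438 = 0.39152
Under exogeneity and monotonicity, PN = (p₁ − p₀) / p₁.
PN = (0.59375 − 0.39152) / 0.59375 = 0.20223 / 0.59375 ≈ 0.3406

PN ≈ 0.341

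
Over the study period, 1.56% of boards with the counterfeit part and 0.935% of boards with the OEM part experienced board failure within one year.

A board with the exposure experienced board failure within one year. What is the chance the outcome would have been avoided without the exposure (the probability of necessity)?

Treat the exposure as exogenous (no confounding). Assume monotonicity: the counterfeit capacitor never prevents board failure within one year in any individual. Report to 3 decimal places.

PN ≈ 0.401

p₁ = 0.0156, p₀ = 0.00935.
Under exogeneity and monotonicity, PN = (p₁ − p₀) / p₁.
PN = (0.0156 − 0.00935) / 0.0156 = 0.00625 / 0.0156 ≈ 0.4006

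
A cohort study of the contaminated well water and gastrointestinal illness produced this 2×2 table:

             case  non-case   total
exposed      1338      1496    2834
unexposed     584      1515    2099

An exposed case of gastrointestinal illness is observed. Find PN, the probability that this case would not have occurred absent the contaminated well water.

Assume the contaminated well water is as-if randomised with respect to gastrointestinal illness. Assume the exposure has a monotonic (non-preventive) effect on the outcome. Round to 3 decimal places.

p₁ = P(outcome | exposed) = 1338/2834 = 0.47212
p₀ = P(outcome | unexposed) = 584/2099 = 0.27823
Under exogeneity and monotonicity, PN = (p₁ − p₀)/p₁.
PN = (0.47212 − 0.27823) / 0.47212 ≈ 0.4107

PN ≈ 0.411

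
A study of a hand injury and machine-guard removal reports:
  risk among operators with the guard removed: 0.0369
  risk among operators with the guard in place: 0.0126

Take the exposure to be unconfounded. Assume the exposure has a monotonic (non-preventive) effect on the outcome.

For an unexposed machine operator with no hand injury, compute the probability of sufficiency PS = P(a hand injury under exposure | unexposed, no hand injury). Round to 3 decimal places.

PS ≈ 0.025

Let p₁ = 0.0369, p₀ = 0.0126.
Under exogeneity and monotonicity, PS = (p₁ − p₀) / (1 − p₀).
PS = (0.0369 − 0.0126) / (1 − 0.0126) = 0.0243 / 0.9874 ≈ 0.0246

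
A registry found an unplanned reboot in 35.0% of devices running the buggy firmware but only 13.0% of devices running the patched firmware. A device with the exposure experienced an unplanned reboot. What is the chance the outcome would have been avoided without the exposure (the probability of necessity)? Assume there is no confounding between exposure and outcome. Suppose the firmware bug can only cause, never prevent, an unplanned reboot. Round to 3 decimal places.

PN ≈ 0.629

p₁ = 0.35, p₀ = 0.13.
Under exogeneity and monotonicity, PN = (p₁ − p₀) / p₁.
PN = (0.35 − 0.13) / 0.35 = 0.22 / 0.35 ≈ 0.6286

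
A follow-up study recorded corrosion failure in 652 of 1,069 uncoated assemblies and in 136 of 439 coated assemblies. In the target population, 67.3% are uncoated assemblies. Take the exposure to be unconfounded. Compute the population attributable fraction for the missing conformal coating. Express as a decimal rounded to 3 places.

p₁ = P(outcome | exposed) = 652/1069 = 0.60992
p₀ = P(outcome | unexposed) = 136/439 = 0.30979
Overall risk P(Y=1) = π·p₁ + (1−π)·p₀ = 0.673×0.60992 + 0.327×0.30979 = 0.51178.
Under exogeneity, PAF = [P(Y=1) − p₀] / P(Y=1).
PAF = (0.51178 − 0.30979) / 0.51178 ≈ 0.3947

PAF ≈ 0.395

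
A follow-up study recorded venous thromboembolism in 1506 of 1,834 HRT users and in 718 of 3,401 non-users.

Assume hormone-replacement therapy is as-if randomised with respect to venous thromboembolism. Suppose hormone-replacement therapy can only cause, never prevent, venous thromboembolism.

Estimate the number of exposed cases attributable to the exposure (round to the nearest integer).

p₁ = P(outcome | exposed) = 1506/1834 = 0.82116
p₀ = P(outcome | unexposed) = 718/3401 = 0.21111
PN = (p₁ − p₀)/p₁ = (0.82116 − 0.21111) / 0.82116 ≈ 0.74291.
Attributable cases ≈ PN × (exposed cases) = 0.74291 × 1506 ≈ 1118.82.

about 1119 cases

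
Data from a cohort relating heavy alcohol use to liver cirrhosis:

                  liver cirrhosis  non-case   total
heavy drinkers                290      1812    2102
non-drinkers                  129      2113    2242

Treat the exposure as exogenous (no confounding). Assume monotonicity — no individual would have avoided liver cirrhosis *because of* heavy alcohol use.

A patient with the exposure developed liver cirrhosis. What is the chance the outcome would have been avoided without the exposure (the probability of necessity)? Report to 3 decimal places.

p₁ = P(outcome | exposed) = 290/2102 = 0.13796
p₀ = P(outcome | unexposed) = 129/2242 = 0.057538
Under exogeneity and monotonicity, PN = (p₁ − p₀) / p₁.
PN = (0.13796 − 0.057538) / 0.13796 = 0.080426 / 0.13796 ≈ 0.5829

PN ≈ 0.583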